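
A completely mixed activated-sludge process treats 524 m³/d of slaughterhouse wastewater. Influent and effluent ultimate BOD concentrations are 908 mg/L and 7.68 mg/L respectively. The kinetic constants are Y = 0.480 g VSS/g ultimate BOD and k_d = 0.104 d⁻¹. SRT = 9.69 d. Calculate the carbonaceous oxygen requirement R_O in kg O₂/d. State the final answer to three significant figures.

Observed yield with endogenous decay: Y_obs = Y / (1 + k_d·θ_c) = 0.480 / (1 + 0.104 × 9.69) = 0.480 / 2.008 = 0.2391 g VSS/g ultimate BOD.
ΔS = 908 − 7.68 = 900.3 mg/L, so the substrate removal rate is 524 × 900.3/1000 = 471.8 kg ultimate BOD/d.
Net sludge production P_X = 0.2391 × 471.8 = 112.8 kg VSS/d.
Carbonaceous O₂ demand = substrate oxidised − cell-mass equivalent = 471.8 − 1.42 × 112.8 = 311.6 kg O₂/d.

R_O ≈ 312 kg O₂/d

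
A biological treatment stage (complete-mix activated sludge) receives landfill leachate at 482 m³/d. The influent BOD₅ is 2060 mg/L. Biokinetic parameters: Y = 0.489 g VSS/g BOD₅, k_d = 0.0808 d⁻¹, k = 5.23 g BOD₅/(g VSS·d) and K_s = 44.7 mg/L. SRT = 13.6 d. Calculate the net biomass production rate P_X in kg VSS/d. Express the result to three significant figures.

P_X ≈ 231 kg VSS/d

Effluent substrate depends only on kinetics and SRT: S = K_s(1 + k_d θ_c) / [θ_c(Yk − k_d) − 1] = 44.7 × (1 + 0.0808 × 13.6) / [13.6 × (0.489 × 5.23 − 0.0808) − 1] = 93.82 / 32.68 = 2.871 mg/L.
The observed yield is Y_obs = Y/(1 + k_d·θ_c) = 0.489 / (1 + 0.0808 × 13.6) = 0.489 / 2.099 = 0.2330 g VSS per g BOD₅ removed.
Mass of BOD₅ removed per day: Q(S₀ − S) = 482 × 2057 g/m³ = 991.5 kg/d.
So the net sludge growth is P_X = 0.2330 × 991.5 = 231.0 kg VSS/d.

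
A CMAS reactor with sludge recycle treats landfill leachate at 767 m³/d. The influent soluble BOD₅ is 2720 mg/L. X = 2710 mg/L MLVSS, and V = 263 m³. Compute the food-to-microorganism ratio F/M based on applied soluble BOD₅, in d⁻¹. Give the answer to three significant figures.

F/M = applied load / biomass = Q·S₀/(V·X) = 767 × 2720 / (263.0 × 2710) = 2.927 d⁻¹.

F/M ≈ 2.93 d⁻¹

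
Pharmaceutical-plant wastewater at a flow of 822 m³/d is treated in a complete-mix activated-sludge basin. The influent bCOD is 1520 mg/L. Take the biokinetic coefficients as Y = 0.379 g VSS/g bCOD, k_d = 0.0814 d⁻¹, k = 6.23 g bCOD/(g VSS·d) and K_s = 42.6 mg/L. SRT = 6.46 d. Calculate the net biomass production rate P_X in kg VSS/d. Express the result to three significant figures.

Effluent substrate depends only on kinetics and SRT: S = K_s(1 + k_d θ_c) / [θ_c(Yk − k_d) − 1] = 42.6 × (1 + 0.0814 × 6.46) / [6.46 × (0.379 × 6.23 − 0.0814) − 1] = 65.00 / 13.73 = 4.735 mg/L.
The observed yield is Y_obs = Y/(1 + k_d·θ_c) = 0.379 / (1 + 0.0814 × 6.46) = 0.379 / 1.526 = 0.2484 g VSS per g bCOD removed.
Substrate removed = Q·(S₀ − S) = 822 m³/d × (1520 − 4.74) g/m³ = 1.25×10^6 g/d = 1246 kg/d.
So the net sludge growth is P_X = 0.2484 × 1246 = 309.4 kg VSS/d.

P_X ≈ 309 kg VSS/d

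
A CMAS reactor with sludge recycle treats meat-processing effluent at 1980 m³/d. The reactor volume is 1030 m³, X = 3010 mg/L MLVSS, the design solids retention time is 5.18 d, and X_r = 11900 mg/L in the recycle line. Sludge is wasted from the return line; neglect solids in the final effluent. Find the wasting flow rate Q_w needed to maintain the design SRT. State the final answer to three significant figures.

Wasting from the return line (neglecting effluent solids): Q_w = V·X / (θ_c·X_r) = 1030 × 3010 / (5.18 × 11900) = 50.30 m³/d.

Q_w ≈ 50.3 m³/d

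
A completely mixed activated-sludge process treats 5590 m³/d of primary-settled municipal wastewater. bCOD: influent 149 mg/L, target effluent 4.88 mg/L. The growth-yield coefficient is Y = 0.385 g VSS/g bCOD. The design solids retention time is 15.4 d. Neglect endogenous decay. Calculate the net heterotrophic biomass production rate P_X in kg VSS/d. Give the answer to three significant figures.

With endogenous decay neglected, the observed yield equals the true yield: Y_obs = Y = 0.385 g VSS/g bCOD.
ΔS = 149 − 4.88 = 144.1 mg/L, so the substrate removal rate is 5590 × 144.1/1000 = 805.6 kg bCOD/d.
P_X = Y_obs · Q(S₀ − S) = 0.3850 × 805.6 = 310.2 kg VSS/d.

P_X ≈ 310 kg VSS/d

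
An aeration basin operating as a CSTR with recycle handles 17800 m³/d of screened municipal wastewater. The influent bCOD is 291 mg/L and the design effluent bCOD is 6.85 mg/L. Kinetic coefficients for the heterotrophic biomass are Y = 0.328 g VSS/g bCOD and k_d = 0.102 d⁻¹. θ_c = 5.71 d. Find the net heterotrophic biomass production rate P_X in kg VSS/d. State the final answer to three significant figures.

Y_obs = Y / (1 + k_d θ_c) = 0.328 / (1 + 0.102 × 5.71) = 0.328 / 1.582 = 0.2073.
ΔS = 291 − 6.85 = 284.1 mg/L, so the substrate removal rate is 17800 × 284.1/1000 = 5058 kg bCOD/d.
Net biomass production P_X = Y_obs × Q·(S₀ − S) = 0.2073 × 5058 = 1048 kg VSS/d.

P_X ≈ 1050 kg VSS/d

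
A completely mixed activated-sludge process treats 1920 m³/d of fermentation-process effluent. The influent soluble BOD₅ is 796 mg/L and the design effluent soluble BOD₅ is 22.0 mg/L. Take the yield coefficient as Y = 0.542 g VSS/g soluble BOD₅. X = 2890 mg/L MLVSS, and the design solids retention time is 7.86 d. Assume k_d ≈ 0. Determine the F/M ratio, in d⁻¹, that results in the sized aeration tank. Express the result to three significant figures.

F/M ≈ 0.241 d⁻¹

Biomass mass balance (decay neglected): V·X = Y·Q·(S₀ − S)·θ_c, so V = 0.542 × 1920 × (796 − 22.0) × 7.86 / 2890 = 2191 m³.
F/M = applied load / biomass = Q·S₀/(V·X) = 1920 × 796 / (2191 × 2890) = 0.2414 d⁻¹.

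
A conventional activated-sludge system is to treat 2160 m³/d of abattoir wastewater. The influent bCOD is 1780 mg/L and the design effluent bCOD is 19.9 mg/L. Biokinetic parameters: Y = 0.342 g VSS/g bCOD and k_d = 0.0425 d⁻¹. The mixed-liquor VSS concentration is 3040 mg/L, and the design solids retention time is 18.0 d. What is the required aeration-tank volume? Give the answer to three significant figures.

V ≈ 4360 m³

From the SRT design equation V = Y Q (S₀−S) θ_c / [X (1 + k_d θ_c)] = 0.342 × 2160 × (1780 − 19.9) × 18.0 / [3040 × (1 + 0.0425 × 18.0)] = 2.34×10^7 / 5366 = 4362 m³.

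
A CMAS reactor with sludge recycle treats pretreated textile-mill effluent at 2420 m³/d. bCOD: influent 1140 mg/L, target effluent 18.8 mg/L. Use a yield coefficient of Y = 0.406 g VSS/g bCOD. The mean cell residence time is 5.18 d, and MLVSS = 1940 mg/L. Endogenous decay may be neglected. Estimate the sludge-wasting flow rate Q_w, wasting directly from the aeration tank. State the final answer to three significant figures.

Biomass mass balance (decay neglected): V·X = Y·Q·(S₀ − S)·θ_c, so V = 0.406 × 2420 × (1140 − 18.8) × 5.18 / 1940 = 2941 m³.
For wasting at MLVSS concentration, Q_w = V/θ_c = 2941/5.18 = 567.8 m³/d.

Q_w ≈ 568 m³/d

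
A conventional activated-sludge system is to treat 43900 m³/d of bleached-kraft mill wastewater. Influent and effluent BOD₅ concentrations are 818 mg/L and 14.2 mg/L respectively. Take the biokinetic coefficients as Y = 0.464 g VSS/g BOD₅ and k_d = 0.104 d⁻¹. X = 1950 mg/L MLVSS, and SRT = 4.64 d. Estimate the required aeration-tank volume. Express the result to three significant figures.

Steady-state biomass mass balance: V·X·(1 + k_d·θ_c) = Y·Q·(S₀ − S)·θ_c, so V = 0.464 × 43900 × (818 − 14.2) × 4.64 / [1950 × (1 + 0.104 × 4.64)] = 7.6×10^7 / 2891 = 26279 m³.

V ≈ 26300 m³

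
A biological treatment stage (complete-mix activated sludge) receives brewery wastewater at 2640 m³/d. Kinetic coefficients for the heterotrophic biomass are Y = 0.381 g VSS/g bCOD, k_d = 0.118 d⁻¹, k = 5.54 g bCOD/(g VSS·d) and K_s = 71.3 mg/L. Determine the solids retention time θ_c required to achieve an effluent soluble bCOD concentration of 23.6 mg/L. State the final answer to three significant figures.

θ_c ≈ 2.46 d

At the target effluent, Y k S/(K_s+S) = 0.381×5.54×23.6/94.90 = 0.5249 d⁻¹.
1/θ_c = 0.5249 − 0.118 = 0.4069 d⁻¹, so θ_c = 2.458 d.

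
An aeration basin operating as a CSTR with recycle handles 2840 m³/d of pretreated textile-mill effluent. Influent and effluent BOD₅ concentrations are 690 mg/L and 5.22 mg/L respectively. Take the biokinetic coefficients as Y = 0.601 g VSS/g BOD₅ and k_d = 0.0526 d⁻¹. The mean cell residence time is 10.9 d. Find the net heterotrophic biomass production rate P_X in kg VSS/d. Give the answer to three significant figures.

Observed yield with endogenous decay: Y_obs = Y / (1 + k_d·θ_c) = 0.601 / (1 + 0.0526 × 10.9) = 0.601 / 1.573 = 0.3820 g VSS/g BOD₅.
Substrate removed = Q·(S₀ − S) = 2840 m³/d × (690 − 5.22) g/m³ = 1.94×10^6 g/d = 1945 kg/d.
Biomass produced: P_X = Y_obs·Q·ΔS = 0.3820 × 1945 ≈ 742.9 kg VSS/d.

P_X ≈ 743 kg VSS/d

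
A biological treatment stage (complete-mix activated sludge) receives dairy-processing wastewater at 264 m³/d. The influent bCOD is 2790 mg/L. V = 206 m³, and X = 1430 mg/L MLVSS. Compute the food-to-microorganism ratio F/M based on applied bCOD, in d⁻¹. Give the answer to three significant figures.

Food-to-microorganism ratio F/M = Q S₀ / (V X) = 264 × 2790 / (206.0 × 1430) = 2.500 d⁻¹.

F/M ≈ 2.50 d⁻¹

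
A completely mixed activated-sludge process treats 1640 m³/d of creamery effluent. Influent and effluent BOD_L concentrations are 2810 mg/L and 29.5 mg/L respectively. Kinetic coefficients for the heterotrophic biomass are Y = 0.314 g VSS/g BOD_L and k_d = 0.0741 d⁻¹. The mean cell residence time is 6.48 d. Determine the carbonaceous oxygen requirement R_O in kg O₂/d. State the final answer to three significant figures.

The observed yield is Y_obs = Y/(1 + k_d·θ_c) = 0.314 / (1 + 0.0741 × 6.48) = 0.314 / 1.480 = 0.2121 g VSS per g BOD_L removed.
ΔS = 2810 − 29.5 = 2780 mg/L, so the substrate removal rate is 1640 × 2780/1000 = 4560 kg BOD_L/d.
Biomass synthesised: P_X = Y_obs × 4560 = 967.4 kg VSS/d.
R_O = Q·(S₀ − S) − 1.42·P_X = 4560 − 1.42 × 967.4 = 3186 kg O₂/d.

R_O ≈ 3190 kg O₂/d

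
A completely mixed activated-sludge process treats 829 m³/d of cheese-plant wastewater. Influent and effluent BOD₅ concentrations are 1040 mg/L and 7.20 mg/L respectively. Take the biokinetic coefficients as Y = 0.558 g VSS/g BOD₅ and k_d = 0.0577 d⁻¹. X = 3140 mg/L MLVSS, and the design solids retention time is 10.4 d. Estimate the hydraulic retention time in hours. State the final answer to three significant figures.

τ ≈ 28.6 h

From the SRT design equation V = Y Q (S₀−S) θ_c / [X (1 + k_d θ_c)] = 0.558 × 829 × (1040 − 7.20) × 10.4 / [3140 × (1 + 0.0577 × 10.4)] = 4.97×10^6 / 5024 = 988.9 m³.
HRT = V/Q = 988.9 m³ / 829 m³·d⁻¹ = 1.193 d × 24 = 28.63 h.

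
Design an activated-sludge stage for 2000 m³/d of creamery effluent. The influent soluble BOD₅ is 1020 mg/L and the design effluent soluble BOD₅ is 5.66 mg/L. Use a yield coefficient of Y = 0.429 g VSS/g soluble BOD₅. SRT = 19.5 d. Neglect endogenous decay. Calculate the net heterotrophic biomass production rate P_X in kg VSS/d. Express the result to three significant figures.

P_X ≈ 870 kg VSS/d

No decay correction is needed, so Y_obs = Y = 0.429.
ΔS = 1020 − 5.66 = 1014 mg/L, so the substrate removal rate is 2000 × 1014/1000 = 2029 kg soluble BOD₅/d.
So the net sludge growth is P_X = 0.4290 × 2029 = 870.3 kg VSS/d.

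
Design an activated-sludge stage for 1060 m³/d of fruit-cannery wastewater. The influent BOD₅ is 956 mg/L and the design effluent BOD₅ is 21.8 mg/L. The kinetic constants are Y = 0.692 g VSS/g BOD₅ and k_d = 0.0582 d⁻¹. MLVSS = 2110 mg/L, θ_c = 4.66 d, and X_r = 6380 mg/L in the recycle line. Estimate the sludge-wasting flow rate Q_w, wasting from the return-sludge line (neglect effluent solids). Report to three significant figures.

Q_w ≈ 84.5 m³/d

Steady-state biomass mass balance: V·X·(1 + k_d·θ_c) = Y·Q·(S₀ − S)·θ_c, so V = 0.692 × 1060 × (956 − 21.8) × 4.66 / [2110 × (1 + 0.0582 × 4.66)] = 3.19×10^6 / 2682 = 1191 m³.
θ_c = V·X/(Q_w·X_r) when wasting from the recycle, so Q_w = V·X/(θ_c·X_r) = 1191 × 2110 / (4.66 × 6380) = 84.49 m³/d.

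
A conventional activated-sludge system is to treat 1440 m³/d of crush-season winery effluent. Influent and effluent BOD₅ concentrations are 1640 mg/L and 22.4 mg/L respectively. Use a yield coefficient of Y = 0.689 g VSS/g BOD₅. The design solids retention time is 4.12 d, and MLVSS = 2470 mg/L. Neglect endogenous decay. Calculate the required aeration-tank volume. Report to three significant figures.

With k_d = 0 the design equation reduces to V = Y Q (S₀−S) θ_c / X = 0.689 × 1440 × (1640 − 22.4) × 4.12 / 2470 = 2677 m³.

V ≈ 2680 m³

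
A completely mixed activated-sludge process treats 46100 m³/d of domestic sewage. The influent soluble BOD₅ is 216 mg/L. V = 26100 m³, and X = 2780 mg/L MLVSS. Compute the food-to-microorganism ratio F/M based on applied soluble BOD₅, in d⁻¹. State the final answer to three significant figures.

F/M = applied load / biomass = Q·S₀/(V·X) = 46100 × 216 / (26100 × 2780) = 0.1372 d⁻¹.

F/M ≈ 0.137 d⁻¹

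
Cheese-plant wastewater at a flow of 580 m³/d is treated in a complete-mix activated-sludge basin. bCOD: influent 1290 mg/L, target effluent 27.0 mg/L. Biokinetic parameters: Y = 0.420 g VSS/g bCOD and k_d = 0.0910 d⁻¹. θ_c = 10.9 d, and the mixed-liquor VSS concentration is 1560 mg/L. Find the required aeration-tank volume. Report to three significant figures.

Rearranging the biomass balance for a CMAS with decay, V = Y·Q·ΔS·θ_c / [X·(1+k_d θ_c)] = 0.420 × 580 × (1290 − 27.0) × 10.9 / [1560 × (1 + 0.0910 × 10.9)] = 3.35×10^6 / 3107 = 1079 m³.

V ≈ 1080 m³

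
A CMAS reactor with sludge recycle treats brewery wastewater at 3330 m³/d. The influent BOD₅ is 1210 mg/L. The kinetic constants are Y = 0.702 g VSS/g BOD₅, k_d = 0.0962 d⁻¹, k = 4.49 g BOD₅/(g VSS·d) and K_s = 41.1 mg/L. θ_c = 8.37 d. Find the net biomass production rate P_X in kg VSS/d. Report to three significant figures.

P_X ≈ 1560 kg VSS/d

Effluent substrate depends only on kinetics and SRT: S = K_s(1 + k_d θ_c) / [θ_c(Yk − k_d) − 1] = 41.1 × (1 + 0.0962 × 8.37) / [8.37 × (0.702 × 4.49 − 0.0962) − 1] = 74.19 / 24.58 = 3.019 mg/L.
Observed yield with endogenous decay: Y_obs = Y / (1 + k_d·θ_c) = 0.702 / (1 + 0.0962 × 8.37) = 0.702 / 1.805 = 0.3889 g VSS/g BOD₅.
ΔS = 1210 − 3.02 = 1207 mg/L, so the substrate removal rate is 3330 × 1207/1000 = 4019 kg BOD₅/d.
P_X = Y_obs · Q(S₀ − S) = 0.3889 × 4019 = 1563 kg VSS/d.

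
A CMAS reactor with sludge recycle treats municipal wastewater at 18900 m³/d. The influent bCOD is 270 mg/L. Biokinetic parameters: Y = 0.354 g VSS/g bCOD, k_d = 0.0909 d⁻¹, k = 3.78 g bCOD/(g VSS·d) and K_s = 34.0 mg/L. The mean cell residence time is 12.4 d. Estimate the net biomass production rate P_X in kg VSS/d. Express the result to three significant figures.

Effluent substrate depends only on kinetics and SRT: S = K_s(1 + k_d θ_c) / [θ_c(Yk − k_d) − 1] = 34.0 × (1 + 0.0909 × 12.4) / [12.4 × (0.354 × 3.78 − 0.0909) − 1] = 72.32 / 14.47 = 5.000 mg/L.
Observed yield with endogenous decay: Y_obs = Y / (1 + k_d·θ_c) = 0.354 / (1 + 0.0909 × 12.4) = 0.354 / 2.127 = 0.1664 g VSS/g bCOD.
Mass of bCOD removed per day: Q(S₀ − S) = 18900 × 265.0 g/m³ = 5008 kg/d.
Net biomass production P_X = Y_obs × Q·(S₀ − S) = 0.1664 × 5008 = 833.5 kg VSS/d.

P_X ≈ 834 kg VSS/d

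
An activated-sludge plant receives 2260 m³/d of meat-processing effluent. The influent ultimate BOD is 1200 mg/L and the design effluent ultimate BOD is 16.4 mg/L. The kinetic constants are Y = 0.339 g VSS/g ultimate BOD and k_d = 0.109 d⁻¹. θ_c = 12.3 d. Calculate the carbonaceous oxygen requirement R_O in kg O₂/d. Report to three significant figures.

Y_obs = Y / (1 + k_d θ_c) = 0.339 / (1 + 0.109 × 12.3) = 0.339 / 2.341 = 0.1448.
Substrate removed = Q·(S₀ − S) = 2260 m³/d × (1200 − 16.4) g/m³ = 2.67×10^6 g/d = 2675 kg/d.
Net sludge production P_X = 0.1448 × 2675 = 387.4 kg VSS/d.
R_O = Q·ΔS − 1.42 P_X = 2675 − 550.1 = 2125 kg O₂/d.

R_O ≈ 2120 kg O₂/d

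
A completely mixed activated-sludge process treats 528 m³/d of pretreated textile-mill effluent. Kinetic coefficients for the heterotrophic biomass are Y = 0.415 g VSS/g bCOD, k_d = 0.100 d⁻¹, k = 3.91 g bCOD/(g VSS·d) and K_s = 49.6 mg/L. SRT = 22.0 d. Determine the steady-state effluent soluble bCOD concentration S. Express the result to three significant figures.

Effluent substrate depends only on kinetics and SRT: S = K_s(1 + k_d θ_c) / [θ_c(Yk − k_d) − 1] = 49.6 × (1 + 0.100 × 22.0) / [22.0 × (0.415 × 3.91 − 0.100) − 1] = 158.7 / 32.50 = 4.884 mg/L.

S ≈ 4.88 mg/L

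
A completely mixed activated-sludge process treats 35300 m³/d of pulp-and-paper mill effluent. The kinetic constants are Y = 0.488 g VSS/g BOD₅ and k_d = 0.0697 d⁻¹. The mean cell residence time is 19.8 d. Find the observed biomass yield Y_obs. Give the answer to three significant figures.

Y_obs ≈ 0.205 g VSS/g BOD₅

The observed yield is Y_obs = Y/(1 + k_d·θ_c) = 0.488 / (1 + 0.0697 × 19.8) = 0.488 / 2.380 = 0.2050 g VSS per g BOD₅ removed.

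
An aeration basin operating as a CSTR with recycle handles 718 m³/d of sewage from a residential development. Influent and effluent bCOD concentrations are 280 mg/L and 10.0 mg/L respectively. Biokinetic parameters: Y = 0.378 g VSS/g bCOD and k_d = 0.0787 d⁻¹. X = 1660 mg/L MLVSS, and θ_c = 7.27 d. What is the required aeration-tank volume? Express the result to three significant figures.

From the SRT design equation V = Y Q (S₀−S) θ_c / [X (1 + k_d θ_c)] = 0.378 × 718 × (280 − 10.0) × 7.27 / [1660 × (1 + 0.0787 × 7.27)] = 5.33×10^5 / 2610 = 204.1 m³.

V ≈ 204 m³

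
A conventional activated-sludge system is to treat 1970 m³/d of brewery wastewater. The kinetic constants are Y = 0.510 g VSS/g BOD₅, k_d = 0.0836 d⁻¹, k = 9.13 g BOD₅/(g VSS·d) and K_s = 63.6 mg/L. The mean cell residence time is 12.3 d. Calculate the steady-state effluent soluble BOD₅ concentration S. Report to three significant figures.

S ≈ 2.34 mg/L

For a completely mixed reactor with recycle the Lawrence–McCarty relation gives S = K_s·(1 + k_d·θ_c) / [θ_c·(Y·k − k_d) − 1] = 63.6 × (1 + 0.0836 × 12.3) / [12.3 × (0.510 × 9.13 − 0.0836) − 1] = 129.0 / 55.24 = 2.335 mg/L.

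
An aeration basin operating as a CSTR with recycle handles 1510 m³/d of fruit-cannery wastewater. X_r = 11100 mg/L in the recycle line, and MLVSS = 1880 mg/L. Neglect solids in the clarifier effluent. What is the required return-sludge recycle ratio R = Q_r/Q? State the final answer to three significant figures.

Mass balance around the secondary clarifier (neglecting effluent solids): R = X / (X_r − X) = 1880 / (11100 − 1880) = 0.2039.

R ≈ 0.204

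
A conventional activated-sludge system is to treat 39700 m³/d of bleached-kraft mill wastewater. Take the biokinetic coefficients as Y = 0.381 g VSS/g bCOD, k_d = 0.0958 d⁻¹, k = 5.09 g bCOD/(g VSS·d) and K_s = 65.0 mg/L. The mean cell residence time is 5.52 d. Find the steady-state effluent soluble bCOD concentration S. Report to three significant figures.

Effluent substrate depends only on kinetics and SRT: S = K_s(1 + k_d θ_c) / [θ_c(Yk − k_d) − 1] = 65.0 × (1 + 0.0958 × 5.52) / [5.52 × (0.381 × 5.09 − 0.0958) − 1] = 99.37 / 9.176 = 10.83 mg/L.

S ≈ 10.8 mg/L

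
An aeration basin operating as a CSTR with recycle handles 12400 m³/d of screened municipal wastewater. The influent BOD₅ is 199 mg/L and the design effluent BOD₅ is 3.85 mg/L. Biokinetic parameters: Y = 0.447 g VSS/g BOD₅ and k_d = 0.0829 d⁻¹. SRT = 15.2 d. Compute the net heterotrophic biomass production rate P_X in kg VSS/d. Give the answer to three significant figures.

P_X ≈ 479 kg VSS/d

Observed yield with endogenous decay: Y_obs = Y / (1 + k_d·θ_c) = 0.447 / (1 + 0.0829 × 15.2) = 0.447 / 2.260 = 0.1978 g VSS/g BOD₅.
Substrate removed = Q·(S₀ − S) = 12400 m³/d × (199 − 3.85) g/m³ = 2.42×10^6 g/d = 2420 kg/d.
Net biomass production P_X = Y_obs × Q·(S₀ − S) = 0.1978 × 2420 = 478.6 kg VSS/d.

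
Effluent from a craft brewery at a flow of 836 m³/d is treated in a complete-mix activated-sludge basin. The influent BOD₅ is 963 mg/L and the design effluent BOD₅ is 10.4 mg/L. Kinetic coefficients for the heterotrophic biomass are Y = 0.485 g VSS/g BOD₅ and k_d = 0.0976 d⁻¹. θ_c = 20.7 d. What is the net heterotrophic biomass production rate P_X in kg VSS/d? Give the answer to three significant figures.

Correct the yield for decay: Y_obs = Y/(1 + k_d θ_c) = 0.485 / (1 + 0.0976 × 20.7) = 0.485 / 3.020 = 0.1606.
Substrate removed = Q·(S₀ − S) = 836 m³/d × (963 − 10.4) g/m³ = 7.96×10^5 g/d = 796.4 kg/d.
Biomass produced: P_X = Y_obs·Q·ΔS = 0.1606 × 796.4 ≈ 127.9 kg VSS/d.

P_X ≈ 128 kg VSS/d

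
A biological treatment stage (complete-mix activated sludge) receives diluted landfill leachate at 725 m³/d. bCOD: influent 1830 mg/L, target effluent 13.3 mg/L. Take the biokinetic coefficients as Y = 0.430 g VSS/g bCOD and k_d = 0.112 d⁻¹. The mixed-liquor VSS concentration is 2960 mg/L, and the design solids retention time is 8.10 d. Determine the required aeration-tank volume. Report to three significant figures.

V ≈ 813 m³

From the SRT design equation V = Y Q (S₀−S) θ_c / [X (1 + k_d θ_c)] = 0.430 × 725 × (1830 − 13.3) × 8.10 / [2960 × (1 + 0.112 × 8.10)] = 4.59×10^6 / 5645 = 812.6 m³.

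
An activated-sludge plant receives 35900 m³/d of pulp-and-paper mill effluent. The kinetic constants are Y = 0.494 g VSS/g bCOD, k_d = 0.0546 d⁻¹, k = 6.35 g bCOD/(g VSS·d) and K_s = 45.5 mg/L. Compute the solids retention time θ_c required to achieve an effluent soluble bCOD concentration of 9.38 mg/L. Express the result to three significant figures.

θ_c ≈ 2.08 d

From 1/θ_c = Y·k·S/(K_s + S) − k_d: Y·k·S/(K_s+S) = 0.494 × 6.35 × 9.38 / (45.5 + 9.38) = 0.5362 d⁻¹.
1/θ_c = 0.5362 − 0.0546 = 0.4816 d⁻¹, so θ_c = 2.077 d.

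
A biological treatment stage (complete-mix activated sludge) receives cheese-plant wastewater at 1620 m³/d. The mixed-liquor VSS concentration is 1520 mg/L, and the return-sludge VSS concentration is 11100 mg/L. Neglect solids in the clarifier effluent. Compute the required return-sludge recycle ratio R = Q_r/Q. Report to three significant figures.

R ≈ 0.159

Mass balance around the secondary clarifier (neglecting effluent solids): R = X / (X_r − X) = 1520 / (11100 − 1520) = 0.1587.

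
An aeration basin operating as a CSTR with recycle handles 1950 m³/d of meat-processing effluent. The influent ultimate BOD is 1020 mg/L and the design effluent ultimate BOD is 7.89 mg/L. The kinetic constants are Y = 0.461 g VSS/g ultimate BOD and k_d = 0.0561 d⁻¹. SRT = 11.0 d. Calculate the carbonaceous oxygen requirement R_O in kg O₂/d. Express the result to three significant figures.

R_O ≈ 1170 kg O₂/d

The observed yield is Y_obs = Y/(1 + k_d·θ_c) = 0.461 / (1 + 0.0561 × 11.0) = 0.461 / 1.617 = 0.2851 g VSS per g ultimate BOD removed.
Substrate removed = Q·(S₀ − S) = 1950 m³/d × (1020 − 7.89) g/m³ = 1.97×10^6 g/d = 1974 kg/d.
Biomass synthesised: P_X = Y_obs × 1974 = 562.6 kg VSS/d.
R_O = Q·(S₀ − S) − 1.42·P_X = 1974 − 1.42 × 562.6 = 1175 kg O₂/d.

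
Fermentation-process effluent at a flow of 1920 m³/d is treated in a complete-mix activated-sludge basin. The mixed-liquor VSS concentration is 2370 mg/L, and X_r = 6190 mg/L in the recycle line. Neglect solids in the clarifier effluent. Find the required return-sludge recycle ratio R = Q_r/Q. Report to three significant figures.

R ≈ 0.620

Solids balance on the clarifier gives (1+R)X = R·X_r, so R = X/(X_r − X) = 2370 / (6190 − 2370) = 0.6204.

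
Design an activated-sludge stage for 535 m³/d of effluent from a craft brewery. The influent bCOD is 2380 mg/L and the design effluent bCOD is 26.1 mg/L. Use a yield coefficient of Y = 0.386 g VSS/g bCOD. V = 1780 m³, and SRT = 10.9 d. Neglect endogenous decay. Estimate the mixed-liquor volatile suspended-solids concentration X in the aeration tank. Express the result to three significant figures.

X = Y·Q·ΔS·θ_c / V = 0.386 × 535 × (2380 − 26.1) × 10.9 / 1780 = 2977 mg/L.

X ≈ 2980 mg/L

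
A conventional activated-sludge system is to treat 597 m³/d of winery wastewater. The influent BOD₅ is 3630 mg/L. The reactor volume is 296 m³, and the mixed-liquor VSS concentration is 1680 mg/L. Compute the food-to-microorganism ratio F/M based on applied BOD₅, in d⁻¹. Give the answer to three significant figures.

F/M ≈ 4.36 d⁻¹

F/M = applied load / biomass = Q·S₀/(V·X) = 597 × 3630 / (296.0 × 1680) = 4.358 d⁻¹.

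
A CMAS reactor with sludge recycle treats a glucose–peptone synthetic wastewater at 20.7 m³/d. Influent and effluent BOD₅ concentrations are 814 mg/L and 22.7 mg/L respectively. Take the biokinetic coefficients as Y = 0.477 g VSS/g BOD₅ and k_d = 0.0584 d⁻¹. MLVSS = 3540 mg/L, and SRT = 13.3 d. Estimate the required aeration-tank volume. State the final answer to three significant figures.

V ≈ 16.5 m³

Steady-state biomass mass balance: V·X·(1 + k_d·θ_c) = Y·Q·(S₀ − S)·θ_c, so V = 0.477 × 20.7 × (814 − 22.7) × 13.3 / [3540 × (1 + 0.0584 × 13.3)] = 1.04×10^5 / 6290 = 16.52 m³.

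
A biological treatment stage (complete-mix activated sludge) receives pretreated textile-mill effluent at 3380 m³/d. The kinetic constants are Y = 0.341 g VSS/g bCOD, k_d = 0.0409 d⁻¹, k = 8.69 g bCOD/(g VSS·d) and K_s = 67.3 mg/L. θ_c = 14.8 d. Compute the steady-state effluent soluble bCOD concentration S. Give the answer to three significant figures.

For a completely mixed reactor with recycle the Lawrence–McCarty relation gives S = K_s·(1 + k_d·θ_c) / [θ_c·(Y·k − k_d) − 1] = 67.3 × (1 + 0.0409 × 14.8) / [14.8 × (0.341 × 8.69 − 0.0409) − 1] = 108.0 / 42.25 = 2.557 mg/L.

S ≈ 2.56 mg/L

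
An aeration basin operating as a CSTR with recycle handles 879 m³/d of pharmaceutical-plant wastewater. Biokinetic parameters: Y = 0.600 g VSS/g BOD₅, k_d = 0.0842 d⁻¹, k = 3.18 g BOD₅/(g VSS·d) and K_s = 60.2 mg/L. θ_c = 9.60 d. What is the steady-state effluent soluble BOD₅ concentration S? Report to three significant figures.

S ≈ 6.59 mg/L

Effluent substrate depends only on kinetics and SRT: S = K_s(1 + k_d θ_c) / [θ_c(Yk − k_d) − 1] = 60.2 × (1 + 0.0842 × 9.60) / [9.60 × (0.600 × 3.18 − 0.0842) − 1] = 108.9 / 16.51 = 6.594 mg/L.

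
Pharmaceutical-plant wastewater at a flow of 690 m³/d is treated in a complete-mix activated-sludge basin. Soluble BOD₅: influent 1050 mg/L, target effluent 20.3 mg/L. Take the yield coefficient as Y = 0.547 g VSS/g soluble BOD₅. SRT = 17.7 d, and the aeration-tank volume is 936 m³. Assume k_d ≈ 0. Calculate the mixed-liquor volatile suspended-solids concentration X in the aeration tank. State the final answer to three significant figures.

From V·X = Y·Q·(S₀ − S)·θ_c (decay neglected): X = 0.547 × 690 × (1050 − 20.3) × 17.7 / 936 = 7349 mg/L.

X ≈ 7350 mg/L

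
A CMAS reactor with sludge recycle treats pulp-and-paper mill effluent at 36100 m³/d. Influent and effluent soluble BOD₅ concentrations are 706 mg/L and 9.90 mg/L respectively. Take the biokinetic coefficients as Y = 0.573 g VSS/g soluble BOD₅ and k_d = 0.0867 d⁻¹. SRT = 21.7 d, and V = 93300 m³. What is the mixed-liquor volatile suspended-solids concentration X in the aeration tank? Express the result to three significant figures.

X ≈ 1160 mg/L

Solving the biomass balance for X: X = Y Q (S₀−S) θ_c / [V (1+k_d θ_c)] = 0.573 × 36100 × (706 − 9.90) × 21.7 / [93300 × (1 + 0.0867 × 21.7)] = 1162 mg/L.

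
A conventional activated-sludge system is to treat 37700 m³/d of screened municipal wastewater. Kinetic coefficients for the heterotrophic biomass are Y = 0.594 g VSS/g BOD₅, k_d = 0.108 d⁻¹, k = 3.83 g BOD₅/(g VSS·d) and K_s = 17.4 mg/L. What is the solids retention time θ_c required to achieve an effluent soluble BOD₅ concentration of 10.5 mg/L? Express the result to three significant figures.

From 1/θ_c = Y·k·S/(K_s + S) − k_d: Y·k·S/(K_s+S) = 0.594 × 3.83 × 10.5 / (17.4 + 10.5) = 0.8562 d⁻¹.
1/θ_c = 0.8562 − 0.108 = 0.7482 d⁻¹, so θ_c = 1.337 d.

θ_c ≈ 1.34 d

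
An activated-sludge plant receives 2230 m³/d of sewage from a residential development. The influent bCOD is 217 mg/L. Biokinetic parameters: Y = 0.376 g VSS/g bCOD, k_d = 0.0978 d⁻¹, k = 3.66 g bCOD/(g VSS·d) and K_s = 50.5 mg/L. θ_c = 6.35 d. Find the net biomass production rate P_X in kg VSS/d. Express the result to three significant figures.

From the Monod/SRT balance for a CMAS, S = K_s·(1+k_d θ_c)/[θ_c·(Y k − k_d) − 1] = 50.5 × (1 + 0.0978 × 6.35) / [6.35 × (0.376 × 3.66 − 0.0978) − 1] = 81.86 / 7.118 = 11.50 mg/L.
The observed yield is Y_obs = Y/(1 + k_d·θ_c) = 0.376 / (1 + 0.0978 × 6.35) = 0.376 / 1.621 = 0.2320 g VSS per g bCOD removed.
Substrate removed = Q·(S₀ − S) = 2230 m³/d × (217 − 11.5) g/m³ = 4.58×10^5 g/d = 458.3 kg/d.
Biomass produced: P_X = Y_obs·Q·ΔS = 0.2320 × 458.3 ≈ 106.3 kg VSS/d.

P_X ≈ 106 kg VSS/d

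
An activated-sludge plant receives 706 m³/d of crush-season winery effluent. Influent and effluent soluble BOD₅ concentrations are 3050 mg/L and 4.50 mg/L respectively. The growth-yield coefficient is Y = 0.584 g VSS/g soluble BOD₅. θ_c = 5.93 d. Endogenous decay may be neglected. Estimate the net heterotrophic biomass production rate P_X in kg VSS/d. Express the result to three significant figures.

No decay correction is needed, so Y_obs = Y = 0.584.
Substrate removed = Q·(S₀ − S) = 706 m³/d × (3050 − 4.50) g/m³ = 2.15×10^6 g/d = 2150 kg/d.
So the net sludge growth is P_X = 0.5840 × 2150 = 1256 kg VSS/d.

P_X ≈ 1260 kg VSS/d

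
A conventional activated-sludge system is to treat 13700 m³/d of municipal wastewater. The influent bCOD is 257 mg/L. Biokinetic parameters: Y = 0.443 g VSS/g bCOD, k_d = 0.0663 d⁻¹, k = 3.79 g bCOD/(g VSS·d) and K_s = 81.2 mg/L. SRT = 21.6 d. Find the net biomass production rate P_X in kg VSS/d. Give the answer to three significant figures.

P_X ≈ 627 kg VSS/d

Effluent substrate depends only on kinetics and SRT: S = K_s(1 + k_d θ_c) / [θ_c(Yk − k_d) − 1] = 81.2 × (1 + 0.0663 × 21.6) / [21.6 × (0.443 × 3.79 − 0.0663) − 1] = 197.5 / 33.83 = 5.837 mg/L.
Correct the yield for decay: Y_obs = Y/(1 + k_d θ_c) = 0.443 / (1 + 0.0663 × 21.6) = 0.443 / 2.432 = 0.1821.
Q·(S₀ − S) = 13700 × (257 − 5.84) × 10⁻³ = 3441 kg/d removed.
Biomass produced: P_X = Y_obs·Q·ΔS = 0.1821 × 3441 ≈ 626.8 kg VSS/d.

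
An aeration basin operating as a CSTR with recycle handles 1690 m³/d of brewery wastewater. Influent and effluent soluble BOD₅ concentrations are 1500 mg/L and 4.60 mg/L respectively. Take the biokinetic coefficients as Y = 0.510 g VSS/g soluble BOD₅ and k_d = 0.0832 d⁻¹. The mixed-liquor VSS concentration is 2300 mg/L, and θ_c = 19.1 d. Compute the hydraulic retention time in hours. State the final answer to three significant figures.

Rearranging the biomass balance for a CMAS with decay, V = Y·Q·ΔS·θ_c / [X·(1+k_d θ_c)] = 0.510 × 1690 × (1500 − 4.60) × 19.1 / [2300 × (1 + 0.0832 × 19.1)] = 2.46×10^7 / 5955 = 4134 m³.
Hydraulic retention time τ = V/Q = 4134 / 1690 = 2.446 d = 58.71 h.

τ ≈ 58.7 h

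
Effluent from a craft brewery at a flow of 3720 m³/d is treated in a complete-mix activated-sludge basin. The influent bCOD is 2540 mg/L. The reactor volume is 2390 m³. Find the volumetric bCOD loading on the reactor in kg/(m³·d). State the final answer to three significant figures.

Applied bCOD load per unit volume = Q·S₀/V = (3720 × 2540/1000)/2390 = 3.953 kg bCOD·m⁻³·d⁻¹.

L_v ≈ 3.95 kg bCOD/(m³·d)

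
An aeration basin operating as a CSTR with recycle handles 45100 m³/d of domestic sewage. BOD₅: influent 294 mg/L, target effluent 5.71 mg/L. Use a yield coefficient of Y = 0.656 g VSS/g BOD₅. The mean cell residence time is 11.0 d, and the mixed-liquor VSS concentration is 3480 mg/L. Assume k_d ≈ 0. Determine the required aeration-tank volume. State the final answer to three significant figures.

With k_d = 0 the design equation reduces to V = Y Q (S₀−S) θ_c / X = 0.656 × 45100 × (294 − 5.71) × 11.0 / 3480 = 26960 m³.

V ≈ 27000 m³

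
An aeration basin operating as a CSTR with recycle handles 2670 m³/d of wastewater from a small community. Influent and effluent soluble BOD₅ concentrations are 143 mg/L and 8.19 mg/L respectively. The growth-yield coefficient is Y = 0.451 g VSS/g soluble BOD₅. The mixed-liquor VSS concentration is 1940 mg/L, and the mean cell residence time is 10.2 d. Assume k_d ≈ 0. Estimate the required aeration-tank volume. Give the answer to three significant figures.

With k_d = 0 the design equation reduces to V = Y Q (S₀−S) θ_c / X = 0.451 × 2670 × (143 − 8.19) × 10.2 / 1940 = 853.5 m³.

V ≈ 854 m³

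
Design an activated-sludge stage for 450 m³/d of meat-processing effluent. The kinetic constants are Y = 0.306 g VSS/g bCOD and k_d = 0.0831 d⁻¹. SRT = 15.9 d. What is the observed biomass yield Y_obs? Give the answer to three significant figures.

Y_obs ≈ 0.132 g VSS/g bCOD

Observed yield with endogenous decay: Y_obs = Y / (1 + k_d·θ_c) = 0.306 / (1 + 0.0831 × 15.9) = 0.306 / 2.321 = 0.1318 g VSS/g bCOD.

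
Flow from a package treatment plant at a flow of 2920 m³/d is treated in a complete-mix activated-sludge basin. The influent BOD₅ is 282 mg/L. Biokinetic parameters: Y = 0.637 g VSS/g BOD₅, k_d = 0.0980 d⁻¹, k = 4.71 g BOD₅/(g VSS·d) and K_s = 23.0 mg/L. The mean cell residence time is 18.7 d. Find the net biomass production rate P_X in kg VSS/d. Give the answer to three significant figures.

P_X ≈ 184 kg VSS/d

From the Monod/SRT balance for a CMAS, S = K_s·(1+k_d θ_c)/[θ_c·(Y k − k_d) − 1] = 23.0 × (1 + 0.0980 × 18.7) / [18.7 × (0.637 × 4.71 − 0.0980) − 1] = 65.15 / 53.27 = 1.223 mg/L.
Y_obs = Y / (1 + k_d θ_c) = 0.637 / (1 + 0.0980 × 18.7) = 0.637 / 2.833 = 0.2249.
Q·(S₀ − S) = 2920 × (282 − 1.22) × 10⁻³ = 819.9 kg/d removed.
Net biomass production P_X = Y_obs × Q·(S₀ − S) = 0.2249 × 819.9 = 184.4 kg VSS/d.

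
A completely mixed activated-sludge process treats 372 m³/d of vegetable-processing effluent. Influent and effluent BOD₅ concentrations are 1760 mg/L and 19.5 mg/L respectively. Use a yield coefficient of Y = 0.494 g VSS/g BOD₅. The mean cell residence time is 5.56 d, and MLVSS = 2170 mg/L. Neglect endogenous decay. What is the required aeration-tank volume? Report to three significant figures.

With k_d = 0 the design equation reduces to V = Y Q (S₀−S) θ_c / X = 0.494 × 372 × (1760 − 19.5) × 5.56 / 2170 = 819.5 m³.

V ≈ 820 m³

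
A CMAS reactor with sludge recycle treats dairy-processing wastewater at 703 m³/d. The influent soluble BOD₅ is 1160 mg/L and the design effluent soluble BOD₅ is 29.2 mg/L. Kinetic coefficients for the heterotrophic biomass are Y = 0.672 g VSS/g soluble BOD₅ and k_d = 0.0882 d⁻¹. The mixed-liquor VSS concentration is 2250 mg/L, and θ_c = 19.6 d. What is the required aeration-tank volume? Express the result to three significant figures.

V ≈ 1710 m³

Steady-state biomass mass balance: V·X·(1 + k_d·θ_c) = Y·Q·(S₀ − S)·θ_c, so V = 0.672 × 703 × (1160 − 29.2) × 19.6 / [2250 × (1 + 0.0882 × 19.6)] = 1.05×10^7 / 6140 = 1705 m³.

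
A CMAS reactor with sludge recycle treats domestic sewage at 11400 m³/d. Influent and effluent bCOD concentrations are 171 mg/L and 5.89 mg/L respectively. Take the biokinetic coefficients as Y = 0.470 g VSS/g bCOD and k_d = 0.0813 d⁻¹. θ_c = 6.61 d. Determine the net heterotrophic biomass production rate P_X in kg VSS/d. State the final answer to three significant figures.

P_X ≈ 575 kg VSS/d

Observed yield with endogenous decay: Y_obs = Y / (1 + k_d·θ_c) = 0.470 / (1 + 0.0813 × 6.61) = 0.470 / 1.537 = 0.3057 g VSS/g bCOD.
Q·(S₀ − S) = 11400 × (171 − 5.89) × 10⁻³ = 1882 kg/d removed.
Net biomass production P_X = Y_obs × Q·(S₀ − S) = 0.3057 × 1882 = 575.4 kg VSS/d.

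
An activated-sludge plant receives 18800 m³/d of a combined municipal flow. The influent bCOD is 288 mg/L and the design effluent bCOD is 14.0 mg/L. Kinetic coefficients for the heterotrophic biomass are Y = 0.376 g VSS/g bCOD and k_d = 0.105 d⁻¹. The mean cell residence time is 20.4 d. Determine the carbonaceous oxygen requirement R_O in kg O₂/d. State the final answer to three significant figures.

R_O ≈ 4280 kg O₂/d

Correct the yield for decay: Y_obs = Y/(1 + k_d θ_c) = 0.376 / (1 + 0.105 × 20.4) = 0.376 / 3.142 = 0.1197.
Mass of bCOD removed per day: Q(S₀ − S) = 18800 × 274.0 g/m³ = 5151 kg/d.
P_X = Y_obs·Q·(S₀ − S) = 0.1197 × 5151 = 616.4 kg VSS/d.
Carbonaceous O₂ demand = substrate oxidised − cell-mass equivalent = 5151 − 1.42 × 616.4 = 4276 kg O₂/d.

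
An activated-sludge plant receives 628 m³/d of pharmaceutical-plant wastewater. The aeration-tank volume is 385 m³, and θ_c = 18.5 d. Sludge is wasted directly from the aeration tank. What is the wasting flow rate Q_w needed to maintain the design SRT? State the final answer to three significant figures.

Q_w ≈ 20.8 m³/d

Wasting from the aeration tank: Q_w = V / θ_c = 385.0 / 18.5 = 20.81 m³/d.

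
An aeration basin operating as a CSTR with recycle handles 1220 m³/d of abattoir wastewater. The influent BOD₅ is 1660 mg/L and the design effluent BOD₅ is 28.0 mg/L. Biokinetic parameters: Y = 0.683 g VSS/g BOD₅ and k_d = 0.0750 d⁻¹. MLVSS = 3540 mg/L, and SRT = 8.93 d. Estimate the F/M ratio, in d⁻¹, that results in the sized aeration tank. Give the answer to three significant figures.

F/M ≈ 0.278 d⁻¹

Rearranging the biomass balance for a CMAS with decay, V = Y·Q·ΔS·θ_c / [X·(1+k_d θ_c)] = 0.683 × 1220 × (1660 − 28.0) × 8.93 / [3540 × (1 + 0.0750 × 8.93)] = 1.21×10^7 / 5911 = 2054 m³.
F/M = Q·S₀ / (V·X) = 1220 × 1660 / (2054 × 3540) = 0.2785 g BOD₅·(g VSS·d)⁻¹.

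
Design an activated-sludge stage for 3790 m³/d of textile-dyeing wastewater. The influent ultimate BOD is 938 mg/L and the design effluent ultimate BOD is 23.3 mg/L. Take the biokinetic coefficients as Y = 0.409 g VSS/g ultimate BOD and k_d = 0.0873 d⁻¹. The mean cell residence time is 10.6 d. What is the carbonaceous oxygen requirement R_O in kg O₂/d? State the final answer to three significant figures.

R_O ≈ 2420 kg O₂/d

Y_obs = Y / (1 + k_d θ_c) = 0.409 / (1 + 0.0873 × 10.6) = 0.409 / 1.925 = 0.2124.
Substrate removed = Q·(S₀ − S) = 3790 m³/d × (938 − 23.3) g/m³ = 3.47×10^6 g/d = 3467 kg/d.
P_X = Y_obs·Q·(S₀ − S) = 0.2124 × 3467 = 736.4 kg VSS/d.
R_O = Q·ΔS − 1.42 P_X = 3467 − 1046 = 2421 kg O₂/d.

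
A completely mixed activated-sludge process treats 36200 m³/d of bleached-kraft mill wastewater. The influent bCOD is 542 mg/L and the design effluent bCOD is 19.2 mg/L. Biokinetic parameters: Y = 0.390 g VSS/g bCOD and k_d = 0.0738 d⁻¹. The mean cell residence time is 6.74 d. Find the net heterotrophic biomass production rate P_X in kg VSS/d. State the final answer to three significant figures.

P_X ≈ 4930 kg VSS/d

The observed yield is Y_obs = Y/(1 + k_d·θ_c) = 0.390 / (1 + 0.0738 × 6.74) = 0.390 / 1.497 = 0.2604 g VSS per g bCOD removed.
Q·(S₀ − S) = 36200 × (542 − 19.2) × 10⁻³ = 18925 kg/d removed.
Biomass produced: P_X = Y_obs·Q·ΔS = 0.2604 × 18925 ≈ 4929 kg VSS/d.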